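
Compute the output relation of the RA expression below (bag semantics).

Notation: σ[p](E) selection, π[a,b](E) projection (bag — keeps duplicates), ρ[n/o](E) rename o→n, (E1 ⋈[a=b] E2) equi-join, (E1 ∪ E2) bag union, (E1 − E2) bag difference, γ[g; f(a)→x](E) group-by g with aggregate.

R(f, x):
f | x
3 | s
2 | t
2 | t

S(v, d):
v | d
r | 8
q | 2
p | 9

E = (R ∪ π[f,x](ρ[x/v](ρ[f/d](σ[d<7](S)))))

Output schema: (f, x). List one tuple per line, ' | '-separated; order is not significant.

Subexpression sizes:
  R → 3
  S → 3
  σ[d<7](S) → 1
  ρ[f/d](σ[d<7](S)) → 1
  ρ[x/v](ρ[f/d](σ[d<7](S))) → 1
  π[f,x](ρ[x/v](ρ[f/d](σ[d<7](S)))) → 1
  (R ∪ π[f,x](ρ[x/v](ρ[f/d](σ[d<7](S))))) → 4

== RESULT ==
f | x
2 | q
2 | t
2 | t
3 | s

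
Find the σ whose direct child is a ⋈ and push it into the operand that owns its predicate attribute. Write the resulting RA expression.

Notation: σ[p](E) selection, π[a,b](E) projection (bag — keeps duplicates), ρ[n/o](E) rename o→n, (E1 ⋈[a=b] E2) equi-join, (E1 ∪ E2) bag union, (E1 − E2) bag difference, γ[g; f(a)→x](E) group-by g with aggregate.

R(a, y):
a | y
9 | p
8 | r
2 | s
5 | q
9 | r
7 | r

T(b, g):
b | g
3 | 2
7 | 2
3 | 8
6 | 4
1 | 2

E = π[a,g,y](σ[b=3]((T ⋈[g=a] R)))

σ filters on b, owned by the left side.
E' = π[a,g,y]((σ[b=3](T) ⋈[g=a] R))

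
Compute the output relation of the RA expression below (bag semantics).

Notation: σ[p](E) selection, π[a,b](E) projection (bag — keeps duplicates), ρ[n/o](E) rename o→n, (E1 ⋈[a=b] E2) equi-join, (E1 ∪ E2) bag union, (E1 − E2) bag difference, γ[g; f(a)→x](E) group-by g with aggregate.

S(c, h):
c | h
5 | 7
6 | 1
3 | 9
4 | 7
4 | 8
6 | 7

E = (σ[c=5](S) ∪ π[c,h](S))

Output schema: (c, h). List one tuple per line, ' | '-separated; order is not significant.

Per-node cardinality:
  S → 6
  σ[c=5](S) → 1
  S → 6
  π[c,h](S) → 6
  (σ[c=5](S) ∪ π[c,h](S)) → 7

== RESULT ==
c | h
3 | 9
4 | 7
4 | 8
5 | 7
5 | 7
6 | 1
6 | 7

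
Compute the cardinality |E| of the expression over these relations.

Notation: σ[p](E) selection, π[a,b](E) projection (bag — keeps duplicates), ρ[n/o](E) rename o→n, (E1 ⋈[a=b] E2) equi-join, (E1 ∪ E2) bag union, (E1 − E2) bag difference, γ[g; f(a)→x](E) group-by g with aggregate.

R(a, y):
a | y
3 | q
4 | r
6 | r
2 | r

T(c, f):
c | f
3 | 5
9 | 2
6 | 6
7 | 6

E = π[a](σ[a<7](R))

Stepwise |·|:
  R → 4
  σ[a<7](R) → 4
  π[a](σ[a<7](R)) → 4

|E| = 4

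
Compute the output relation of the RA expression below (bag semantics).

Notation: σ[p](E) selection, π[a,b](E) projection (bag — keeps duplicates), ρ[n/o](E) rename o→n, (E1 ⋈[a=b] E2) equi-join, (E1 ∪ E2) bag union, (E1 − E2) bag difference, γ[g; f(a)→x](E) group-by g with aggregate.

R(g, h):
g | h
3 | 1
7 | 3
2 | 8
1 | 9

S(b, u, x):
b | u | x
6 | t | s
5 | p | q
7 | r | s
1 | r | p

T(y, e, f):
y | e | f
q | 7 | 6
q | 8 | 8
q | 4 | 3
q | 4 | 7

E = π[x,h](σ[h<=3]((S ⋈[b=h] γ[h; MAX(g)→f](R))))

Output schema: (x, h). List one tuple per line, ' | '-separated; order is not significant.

Row counts bottom-up:
  S → 4
  R → 4
  γ[h; MAX(g)→f](R) → 4
  (S ⋈[b=h] γ[h; MAX(g)→f](R)) → 1
  σ[h<=3]((S ⋈[b=h] γ[h; MAX(g)→f](R))) → 1
  π[x,h](σ[h<=3]((S ⋈[b=h] γ[h; MAX(g)→f](R)))) → 1

== RESULT ==
x | h
p | 1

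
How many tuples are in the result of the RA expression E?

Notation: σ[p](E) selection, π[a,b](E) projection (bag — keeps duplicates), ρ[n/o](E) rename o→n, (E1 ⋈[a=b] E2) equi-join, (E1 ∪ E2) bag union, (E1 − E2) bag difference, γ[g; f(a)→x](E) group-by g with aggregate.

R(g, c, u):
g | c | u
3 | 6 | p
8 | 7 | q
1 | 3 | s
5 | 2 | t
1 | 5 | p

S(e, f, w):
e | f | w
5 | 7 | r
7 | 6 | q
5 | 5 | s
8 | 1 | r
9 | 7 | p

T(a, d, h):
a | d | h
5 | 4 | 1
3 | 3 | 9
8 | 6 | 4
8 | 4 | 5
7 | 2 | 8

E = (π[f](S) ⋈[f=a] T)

Per-node cardinality:
  S → 5
  π[f](S) → 5
  T → 5
  (π[f](S) ⋈[f=a] T) → 3

|E| = 3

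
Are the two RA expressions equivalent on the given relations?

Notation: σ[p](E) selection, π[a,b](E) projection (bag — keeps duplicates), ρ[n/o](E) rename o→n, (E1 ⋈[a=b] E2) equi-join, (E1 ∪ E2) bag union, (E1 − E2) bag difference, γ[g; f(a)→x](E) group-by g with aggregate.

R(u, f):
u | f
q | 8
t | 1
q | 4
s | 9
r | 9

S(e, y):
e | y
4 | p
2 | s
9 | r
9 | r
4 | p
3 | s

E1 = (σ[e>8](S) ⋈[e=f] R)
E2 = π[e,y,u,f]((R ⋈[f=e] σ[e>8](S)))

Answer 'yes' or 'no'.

E1 row counts bottom-up:
  S → 6
  σ[e>8](S) → 2
  R → 5
  (σ[e>8](S) ⋈[e=f] R) → 4
E2 row counts bottom-up:
  R → 5
  S → 6
  σ[e>8](S) → 2
  (R ⋈[f=e] σ[e>8](S)) → 4
  π[e,y,u,f]((R ⋈[f=e] σ[e>8](S))) → 4

E1 and E2 produce the same multiset:
e | y | u | f
9 | r | r | 9
9 | r | r | 9
9 | r | s | 9
9 | r | s | 9

yes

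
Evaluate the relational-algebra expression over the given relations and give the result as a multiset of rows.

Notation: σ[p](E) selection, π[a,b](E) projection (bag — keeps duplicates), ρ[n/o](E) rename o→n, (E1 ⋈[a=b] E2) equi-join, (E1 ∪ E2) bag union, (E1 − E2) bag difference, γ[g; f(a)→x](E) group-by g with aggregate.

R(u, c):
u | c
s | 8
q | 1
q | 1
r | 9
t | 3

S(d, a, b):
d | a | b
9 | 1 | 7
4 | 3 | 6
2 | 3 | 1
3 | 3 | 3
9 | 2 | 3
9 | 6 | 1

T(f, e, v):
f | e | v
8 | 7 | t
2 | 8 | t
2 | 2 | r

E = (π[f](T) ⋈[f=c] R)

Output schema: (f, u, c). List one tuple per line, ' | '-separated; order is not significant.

Subexpression sizes:
  T → 3
  π[f](T) → 3
  R → 5
  (π[f](T) ⋈[f=c] R) → 1

== RESULT ==
f | u | c
8 | s | 8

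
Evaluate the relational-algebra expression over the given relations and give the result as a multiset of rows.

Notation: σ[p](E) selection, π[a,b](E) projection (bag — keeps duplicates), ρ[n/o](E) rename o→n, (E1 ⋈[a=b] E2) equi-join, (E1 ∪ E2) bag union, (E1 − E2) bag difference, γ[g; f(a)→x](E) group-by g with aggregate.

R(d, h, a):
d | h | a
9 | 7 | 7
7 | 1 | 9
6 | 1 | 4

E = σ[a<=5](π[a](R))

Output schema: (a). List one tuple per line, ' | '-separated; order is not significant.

Subexpression sizes:
  R → 3
  π[a](R) → 3
  σ[a<=5](π[a](R)) → 1

== RESULT ==
a
4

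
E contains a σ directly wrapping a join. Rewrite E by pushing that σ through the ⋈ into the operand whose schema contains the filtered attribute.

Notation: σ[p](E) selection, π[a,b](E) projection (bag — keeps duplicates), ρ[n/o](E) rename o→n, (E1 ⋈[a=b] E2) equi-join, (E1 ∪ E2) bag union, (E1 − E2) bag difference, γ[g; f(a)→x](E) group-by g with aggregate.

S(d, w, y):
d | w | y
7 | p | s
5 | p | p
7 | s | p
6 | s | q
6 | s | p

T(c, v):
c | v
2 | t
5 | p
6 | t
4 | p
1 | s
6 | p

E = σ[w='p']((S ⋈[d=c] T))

σ filters on w, owned by the left side.
E' = (σ[w='p'](S) ⋈[d=c] T)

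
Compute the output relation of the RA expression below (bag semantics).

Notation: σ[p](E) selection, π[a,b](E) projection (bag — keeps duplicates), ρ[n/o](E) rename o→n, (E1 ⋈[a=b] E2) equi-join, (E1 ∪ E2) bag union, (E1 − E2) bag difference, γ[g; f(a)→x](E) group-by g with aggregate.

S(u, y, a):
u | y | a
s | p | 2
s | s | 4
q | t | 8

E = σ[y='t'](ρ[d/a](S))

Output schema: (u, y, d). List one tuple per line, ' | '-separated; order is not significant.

Row counts bottom-up:
  S → 3
  ρ[d/a](S) → 3
  σ[y='t'](ρ[d/a](S)) → 1

== RESULT ==
u | y | d
q | t | 8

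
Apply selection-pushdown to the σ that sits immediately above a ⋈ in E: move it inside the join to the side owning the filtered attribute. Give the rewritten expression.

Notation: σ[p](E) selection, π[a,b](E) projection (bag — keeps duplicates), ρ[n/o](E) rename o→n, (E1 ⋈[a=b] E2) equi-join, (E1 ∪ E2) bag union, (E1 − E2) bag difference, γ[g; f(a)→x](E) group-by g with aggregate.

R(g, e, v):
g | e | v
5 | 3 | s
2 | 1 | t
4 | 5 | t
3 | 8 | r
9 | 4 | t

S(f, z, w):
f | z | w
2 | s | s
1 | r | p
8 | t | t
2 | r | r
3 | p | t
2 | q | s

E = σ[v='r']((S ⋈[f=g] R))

σ filters on v, owned by the right side.
E' = (S ⋈[f=g] σ[v='r'](R))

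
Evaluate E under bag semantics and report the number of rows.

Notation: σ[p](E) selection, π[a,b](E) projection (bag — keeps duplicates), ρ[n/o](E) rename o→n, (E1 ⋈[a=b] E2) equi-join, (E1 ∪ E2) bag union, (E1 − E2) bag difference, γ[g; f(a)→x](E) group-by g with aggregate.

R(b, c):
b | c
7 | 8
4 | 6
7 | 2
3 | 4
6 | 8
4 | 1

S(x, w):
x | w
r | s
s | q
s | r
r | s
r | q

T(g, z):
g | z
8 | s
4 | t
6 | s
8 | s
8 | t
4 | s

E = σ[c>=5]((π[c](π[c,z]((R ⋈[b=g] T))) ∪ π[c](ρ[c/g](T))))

Subexpression sizes:
  R → 6
  T → 6
  (R ⋈[b=g] T) → 5
  π[c,z]((R ⋈[b=g] T)) → 5
  π[c](π[c,z]((R ⋈[b=g] T))) → 5
  T → 6
  ρ[c/g](T) → 6
  π[c](ρ[c/g](T)) → 6
  (π[c](π[c,z]((R ⋈[b=g] T))) ∪ π[c](ρ[c/g](T))) → 11
  σ[c>=5]((π[c](π[c,z]((R ⋈[b=g] T))) ∪ π[c](ρ[c/g](T)))) → 7

|E| = 7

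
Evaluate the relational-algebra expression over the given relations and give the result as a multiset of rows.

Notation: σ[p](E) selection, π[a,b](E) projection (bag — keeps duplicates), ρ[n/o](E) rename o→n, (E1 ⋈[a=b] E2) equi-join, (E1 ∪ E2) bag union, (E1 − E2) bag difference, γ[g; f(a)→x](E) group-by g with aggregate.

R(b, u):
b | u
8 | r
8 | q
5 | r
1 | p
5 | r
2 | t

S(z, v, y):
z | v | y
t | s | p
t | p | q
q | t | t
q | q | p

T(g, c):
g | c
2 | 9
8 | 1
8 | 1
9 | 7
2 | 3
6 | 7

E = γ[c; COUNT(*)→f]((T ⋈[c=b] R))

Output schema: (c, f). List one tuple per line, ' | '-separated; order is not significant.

Stepwise |·|:
  T → 6
  R → 6
  (T ⋈[c=b] R) → 2
  γ[c; COUNT(*)→f]((T ⋈[c=b] R)) → 1

== RESULT ==
c | f
1 | 2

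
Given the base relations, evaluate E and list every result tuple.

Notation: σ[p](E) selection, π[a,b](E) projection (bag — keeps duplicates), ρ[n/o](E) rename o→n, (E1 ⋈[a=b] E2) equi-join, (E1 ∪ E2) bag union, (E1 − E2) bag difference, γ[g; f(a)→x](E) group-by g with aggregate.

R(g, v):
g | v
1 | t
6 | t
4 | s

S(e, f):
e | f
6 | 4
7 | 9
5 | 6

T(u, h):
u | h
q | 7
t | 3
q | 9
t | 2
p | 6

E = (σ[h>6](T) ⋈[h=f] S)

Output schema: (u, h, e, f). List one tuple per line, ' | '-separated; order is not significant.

Stepwise |·|:
  T → 5
  σ[h>6](T) → 2
  S → 3
  (σ[h>6](T) ⋈[h=f] S) → 1

== RESULT ==
u | h | e | f
q | 9 | 7 | 9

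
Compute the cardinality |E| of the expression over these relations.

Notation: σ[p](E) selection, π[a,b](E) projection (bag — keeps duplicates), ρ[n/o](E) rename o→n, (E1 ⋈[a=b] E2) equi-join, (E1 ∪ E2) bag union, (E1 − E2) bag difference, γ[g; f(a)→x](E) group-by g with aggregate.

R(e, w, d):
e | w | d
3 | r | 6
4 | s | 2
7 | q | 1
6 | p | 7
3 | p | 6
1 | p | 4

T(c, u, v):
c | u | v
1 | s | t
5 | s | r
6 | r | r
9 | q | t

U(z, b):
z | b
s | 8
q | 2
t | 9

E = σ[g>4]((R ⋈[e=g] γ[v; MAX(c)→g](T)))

Per-node cardinality:
  R → 6
  T → 4
  γ[v; MAX(c)→g](T) → 2
  (R ⋈[e=g] γ[v; MAX(c)→g](T)) → 1
  σ[g>4]((R ⋈[e=g] γ[v; MAX(c)→g](T))) → 1

|E| = 1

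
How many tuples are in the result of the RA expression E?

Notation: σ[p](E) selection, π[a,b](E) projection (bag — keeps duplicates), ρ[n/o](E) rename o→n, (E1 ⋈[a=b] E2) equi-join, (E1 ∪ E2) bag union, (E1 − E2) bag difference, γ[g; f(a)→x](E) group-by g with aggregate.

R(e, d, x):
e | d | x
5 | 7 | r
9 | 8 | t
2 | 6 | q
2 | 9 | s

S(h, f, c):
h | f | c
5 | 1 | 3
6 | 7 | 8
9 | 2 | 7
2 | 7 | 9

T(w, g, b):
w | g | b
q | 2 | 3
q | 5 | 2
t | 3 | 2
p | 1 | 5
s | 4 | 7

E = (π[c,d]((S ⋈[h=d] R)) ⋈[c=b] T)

Per-node cardinality:
  S → 4
  R → 4
  (S ⋈[h=d] R) → 2
  π[c,d]((S ⋈[h=d] R)) → 2
  T → 5
  (π[c,d]((S ⋈[h=d] R)) ⋈[c=b] T) → 1

|E| = 1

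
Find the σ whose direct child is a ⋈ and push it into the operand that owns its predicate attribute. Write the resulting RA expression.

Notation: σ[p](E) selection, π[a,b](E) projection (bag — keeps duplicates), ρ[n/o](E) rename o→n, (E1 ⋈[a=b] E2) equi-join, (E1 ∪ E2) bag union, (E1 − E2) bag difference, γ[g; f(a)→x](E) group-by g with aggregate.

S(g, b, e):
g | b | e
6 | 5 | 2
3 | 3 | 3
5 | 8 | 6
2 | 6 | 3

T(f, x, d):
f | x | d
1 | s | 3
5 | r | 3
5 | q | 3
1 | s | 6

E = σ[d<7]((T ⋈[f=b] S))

σ filters on d, owned by the left side.
E' = (σ[d<7](T) ⋈[f=b] S)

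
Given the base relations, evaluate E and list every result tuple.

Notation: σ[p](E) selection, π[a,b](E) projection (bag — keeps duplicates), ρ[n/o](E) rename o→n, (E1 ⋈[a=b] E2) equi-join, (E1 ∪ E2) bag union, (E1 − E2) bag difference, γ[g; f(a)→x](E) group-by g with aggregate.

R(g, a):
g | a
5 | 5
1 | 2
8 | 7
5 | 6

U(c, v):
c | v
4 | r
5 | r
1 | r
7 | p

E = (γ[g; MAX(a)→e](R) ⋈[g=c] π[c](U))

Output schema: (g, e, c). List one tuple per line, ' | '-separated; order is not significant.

Per-node cardinality:
  R → 4
  γ[g; MAX(a)→e](R) → 3
  U → 4
  π[c](U) → 4
  (γ[g; MAX(a)→e](R) ⋈[g=c] π[c](U)) → 2

== RESULT ==
g | e | c
1 | 2 | 1
5 | 6 | 5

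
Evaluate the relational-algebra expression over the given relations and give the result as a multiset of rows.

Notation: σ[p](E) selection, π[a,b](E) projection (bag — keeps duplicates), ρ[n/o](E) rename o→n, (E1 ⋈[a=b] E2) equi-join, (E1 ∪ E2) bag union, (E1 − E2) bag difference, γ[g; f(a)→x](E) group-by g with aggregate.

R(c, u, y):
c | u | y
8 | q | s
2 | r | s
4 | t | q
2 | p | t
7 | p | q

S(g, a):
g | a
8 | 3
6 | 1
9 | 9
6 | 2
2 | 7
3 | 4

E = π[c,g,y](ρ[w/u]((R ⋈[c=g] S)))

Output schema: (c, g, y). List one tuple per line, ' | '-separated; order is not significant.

Stepwise |·|:
  R → 5
  S → 6
  (R ⋈[c=g] S) → 3
  ρ[w/u]((R ⋈[c=g] S)) → 3
  π[c,g,y](ρ[w/u]((R ⋈[c=g] S))) → 3

== RESULT ==
c | g | y
2 | 2 | s
2 | 2 | t
8 | 8 | s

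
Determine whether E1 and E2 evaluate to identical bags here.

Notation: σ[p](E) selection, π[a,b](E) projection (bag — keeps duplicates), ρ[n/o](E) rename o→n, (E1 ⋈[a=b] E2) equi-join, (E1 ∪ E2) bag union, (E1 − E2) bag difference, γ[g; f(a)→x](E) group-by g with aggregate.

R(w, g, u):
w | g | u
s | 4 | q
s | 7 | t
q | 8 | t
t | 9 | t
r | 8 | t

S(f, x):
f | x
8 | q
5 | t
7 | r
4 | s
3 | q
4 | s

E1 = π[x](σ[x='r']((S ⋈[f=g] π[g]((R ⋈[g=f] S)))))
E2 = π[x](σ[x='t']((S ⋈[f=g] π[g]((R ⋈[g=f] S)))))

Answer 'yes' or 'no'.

E1 stepwise |·|:
  S → 6
  R → 5
  S → 6
  (R ⋈[g=f] S) → 5
  π[g]((R ⋈[g=f] S)) → 5
  (S ⋈[f=g] π[g]((R ⋈[g=f] S))) → 7
  σ[x='r']((S ⋈[f=g] π[g]((R ⋈[g=f] S)))) → 1
  π[x](σ[x='r']((S ⋈[f=g] π[g]((R ⋈[g=f] S))))) → 1
E2 stepwise |·|:
  S → 6
  R → 5
  S → 6
  (R ⋈[g=f] S) → 5
  π[g]((R ⋈[g=f] S)) → 5
  (S ⋈[f=g] π[g]((R ⋈[g=f] S))) → 7
  σ[x='t']((S ⋈[f=g] π[g]((R ⋈[g=f] S)))) → 0
  π[x](σ[x='t']((S ⋈[f=g] π[g]((R ⋈[g=f] S))))) → 0

E1 result:
x
r
E2 result:
x
(0 rows)
Witness: ('r',) appears 1× in E1 but 0× in E2.

no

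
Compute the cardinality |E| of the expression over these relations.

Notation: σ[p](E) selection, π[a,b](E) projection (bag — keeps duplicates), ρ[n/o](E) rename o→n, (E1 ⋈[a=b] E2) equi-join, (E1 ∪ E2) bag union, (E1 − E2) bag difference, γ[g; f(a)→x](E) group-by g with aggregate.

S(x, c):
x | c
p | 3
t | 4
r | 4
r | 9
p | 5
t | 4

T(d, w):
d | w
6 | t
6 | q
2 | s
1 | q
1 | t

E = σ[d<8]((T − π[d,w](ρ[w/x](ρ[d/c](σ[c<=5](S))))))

Per-node cardinality:
  T → 5
  S → 6
  σ[c<=5](S) → 5
  ρ[d/c](σ[c<=5](S)) → 5
  ρ[w/x](ρ[d/c](σ[c<=5](S))) → 5
  π[d,w](ρ[w/x](ρ[d/c](σ[c<=5](S)))) → 5
  (T − π[d,w](ρ[w/x](ρ[d/c](σ[c<=5](S))))) → 5
  σ[d<8]((T − π[d,w](ρ[w/x](ρ[d/c](σ[c<=5](S)))))) → 5

|E| = 5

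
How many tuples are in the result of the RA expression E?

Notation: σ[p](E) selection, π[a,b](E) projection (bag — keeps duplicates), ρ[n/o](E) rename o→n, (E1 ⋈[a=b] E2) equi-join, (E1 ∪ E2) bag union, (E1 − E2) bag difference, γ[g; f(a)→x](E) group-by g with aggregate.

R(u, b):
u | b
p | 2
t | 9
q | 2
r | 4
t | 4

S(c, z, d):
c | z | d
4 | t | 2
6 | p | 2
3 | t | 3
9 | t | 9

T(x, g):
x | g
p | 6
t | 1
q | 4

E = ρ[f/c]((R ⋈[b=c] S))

Subexpression sizes:
  R → 5
  S → 4
  (R ⋈[b=c] S) → 3
  ρ[f/c]((R ⋈[b=c] S)) → 3

|E| = 3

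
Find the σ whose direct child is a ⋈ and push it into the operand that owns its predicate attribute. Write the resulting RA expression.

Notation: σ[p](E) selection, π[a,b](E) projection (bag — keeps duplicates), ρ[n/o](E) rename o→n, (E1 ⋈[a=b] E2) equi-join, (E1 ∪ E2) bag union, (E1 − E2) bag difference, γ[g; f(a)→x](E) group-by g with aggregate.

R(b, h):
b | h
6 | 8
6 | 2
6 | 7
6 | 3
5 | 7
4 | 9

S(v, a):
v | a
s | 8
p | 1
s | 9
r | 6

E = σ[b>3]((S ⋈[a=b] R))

σ filters on b, owned by the right side.
E' = (S ⋈[a=b] σ[b>3](R))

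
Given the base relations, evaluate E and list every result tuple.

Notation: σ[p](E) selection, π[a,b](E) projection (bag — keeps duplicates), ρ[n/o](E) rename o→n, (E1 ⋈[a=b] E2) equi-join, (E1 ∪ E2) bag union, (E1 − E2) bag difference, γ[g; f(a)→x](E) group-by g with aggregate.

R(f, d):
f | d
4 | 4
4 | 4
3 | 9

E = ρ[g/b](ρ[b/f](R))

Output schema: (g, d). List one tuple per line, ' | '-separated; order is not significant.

Row counts bottom-up:
  R → 3
  ρ[b/f](R) → 3
  ρ[g/b](ρ[b/f](R)) → 3

== RESULT ==
g | d
3 | 9
4 | 4
4 | 4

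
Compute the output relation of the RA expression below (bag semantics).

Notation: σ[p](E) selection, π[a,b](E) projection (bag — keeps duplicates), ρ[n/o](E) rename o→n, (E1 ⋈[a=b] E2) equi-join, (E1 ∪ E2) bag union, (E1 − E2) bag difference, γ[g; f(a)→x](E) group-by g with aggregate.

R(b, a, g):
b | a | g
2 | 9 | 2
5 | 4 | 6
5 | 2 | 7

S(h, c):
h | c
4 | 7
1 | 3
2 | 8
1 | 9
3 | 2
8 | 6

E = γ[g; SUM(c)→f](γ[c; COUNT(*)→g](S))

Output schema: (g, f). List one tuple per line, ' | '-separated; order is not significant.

Per-node cardinality:
  S → 6
  γ[c; COUNT(*)→g](S) → 6
  γ[g; SUM(c)→f](γ[c; COUNT(*)→g](S)) → 1

== RESULT ==
g | f
1 | 35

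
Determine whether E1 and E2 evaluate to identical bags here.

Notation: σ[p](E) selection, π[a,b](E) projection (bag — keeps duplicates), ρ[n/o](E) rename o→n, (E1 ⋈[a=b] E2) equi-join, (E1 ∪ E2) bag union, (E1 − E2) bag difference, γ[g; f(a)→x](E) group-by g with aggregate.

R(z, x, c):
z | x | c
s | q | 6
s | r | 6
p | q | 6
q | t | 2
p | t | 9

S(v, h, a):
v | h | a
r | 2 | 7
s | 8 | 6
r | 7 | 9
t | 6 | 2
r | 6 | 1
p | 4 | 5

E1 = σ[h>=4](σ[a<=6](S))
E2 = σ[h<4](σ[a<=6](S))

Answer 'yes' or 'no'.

E1 subexpression sizes:
  S → 6
  σ[a<=6](S) → 4
  σ[h>=4](σ[a<=6](S)) → 4
E2 subexpression sizes:
  S → 6
  σ[a<=6](S) → 4
  σ[h<4](σ[a<=6](S)) → 0

E1 result:
v | h | a
p | 4 | 5
r | 6 | 1
s | 8 | 6
t | 6 | 2
E2 result:
v | h | a
(0 rows)
Witness: ('t', 6, 2) appears 1× in E1 but 0× in E2.

no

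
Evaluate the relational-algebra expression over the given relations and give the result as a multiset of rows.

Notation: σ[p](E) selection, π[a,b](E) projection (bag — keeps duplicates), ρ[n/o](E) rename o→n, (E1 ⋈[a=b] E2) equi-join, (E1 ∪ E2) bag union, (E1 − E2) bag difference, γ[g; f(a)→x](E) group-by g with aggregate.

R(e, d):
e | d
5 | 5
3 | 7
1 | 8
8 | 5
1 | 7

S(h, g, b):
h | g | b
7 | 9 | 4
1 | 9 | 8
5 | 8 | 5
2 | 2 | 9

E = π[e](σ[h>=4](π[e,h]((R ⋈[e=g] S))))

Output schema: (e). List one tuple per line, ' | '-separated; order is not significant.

Stepwise |·|:
  R → 5
  S → 4
  (R ⋈[e=g] S) → 1
  π[e,h]((R ⋈[e=g] S)) → 1
  σ[h>=4](π[e,h]((R ⋈[e=g] S))) → 1
  π[e](σ[h>=4](π[e,h]((R ⋈[e=g] S)))) → 1

== RESULT ==
e
8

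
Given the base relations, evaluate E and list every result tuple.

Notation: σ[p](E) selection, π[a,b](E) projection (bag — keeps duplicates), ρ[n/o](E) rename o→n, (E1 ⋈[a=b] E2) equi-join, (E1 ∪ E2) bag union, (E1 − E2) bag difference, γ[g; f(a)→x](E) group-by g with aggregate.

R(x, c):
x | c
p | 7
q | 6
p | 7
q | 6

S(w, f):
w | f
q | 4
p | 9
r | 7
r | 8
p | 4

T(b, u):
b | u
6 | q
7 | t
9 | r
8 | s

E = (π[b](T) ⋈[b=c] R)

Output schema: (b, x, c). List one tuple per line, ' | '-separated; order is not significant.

Stepwise |·|:
  T → 4
  π[b](T) → 4
  R → 4
  (π[b](T) ⋈[b=c] R) → 4

== RESULT ==
b | x | c
6 | q | 6
6 | q | 6
7 | p | 7
7 | p | 7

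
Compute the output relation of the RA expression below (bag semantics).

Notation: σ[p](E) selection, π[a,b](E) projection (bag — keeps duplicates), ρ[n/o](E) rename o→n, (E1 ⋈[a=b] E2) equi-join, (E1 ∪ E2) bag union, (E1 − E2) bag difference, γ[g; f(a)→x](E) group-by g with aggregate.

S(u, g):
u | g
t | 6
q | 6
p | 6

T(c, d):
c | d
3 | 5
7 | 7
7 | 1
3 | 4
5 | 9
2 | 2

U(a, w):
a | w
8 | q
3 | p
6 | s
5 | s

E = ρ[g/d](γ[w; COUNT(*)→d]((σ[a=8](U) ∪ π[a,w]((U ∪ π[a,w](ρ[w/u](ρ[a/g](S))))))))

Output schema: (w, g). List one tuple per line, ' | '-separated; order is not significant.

Stepwise |·|:
  U → 4
  σ[a=8](U) → 1
  U → 4
  S → 3
  ρ[a/g](S) → 3
  ρ[w/u](ρ[a/g](S)) → 3
  π[a,w](ρ[w/u](ρ[a/g](S))) → 3
  (U ∪ π[a,w](ρ[w/u](ρ[a/g](S)))) → 7
  π[a,w]((U ∪ π[a,w](ρ[w/u](ρ[a/g](S))))) → 7
  (σ[a=8](U) ∪ π[a,w]((U ∪ π[a,w](ρ[w/u](ρ[a/g](S)))))) → 8
  γ[w; COUNT(*)→d]((σ[a=8](U) ∪ π[a,w]((U ∪ π[a,w](ρ[w/u](ρ[a/g](S))))))) → 4
  ρ[g/d](γ[w; COUNT(*)→d]((σ[a=8](U) ∪ π[a,w]((U ∪ π[a,w](ρ[w/u](ρ[a/g](S)))))))) → 4

== RESULT ==
w | g
p | 2
q | 3
s | 2
t | 1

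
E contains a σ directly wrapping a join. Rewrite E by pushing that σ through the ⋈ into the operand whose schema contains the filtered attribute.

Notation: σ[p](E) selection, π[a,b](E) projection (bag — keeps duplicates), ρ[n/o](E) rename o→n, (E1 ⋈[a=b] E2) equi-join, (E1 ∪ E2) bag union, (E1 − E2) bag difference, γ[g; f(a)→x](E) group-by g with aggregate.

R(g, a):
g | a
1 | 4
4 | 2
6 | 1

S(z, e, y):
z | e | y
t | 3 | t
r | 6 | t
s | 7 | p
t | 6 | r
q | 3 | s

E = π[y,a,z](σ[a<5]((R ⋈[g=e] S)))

σ filters on a, owned by the left side.
E' = π[y,a,z]((σ[a<5](R) ⋈[g=e] S))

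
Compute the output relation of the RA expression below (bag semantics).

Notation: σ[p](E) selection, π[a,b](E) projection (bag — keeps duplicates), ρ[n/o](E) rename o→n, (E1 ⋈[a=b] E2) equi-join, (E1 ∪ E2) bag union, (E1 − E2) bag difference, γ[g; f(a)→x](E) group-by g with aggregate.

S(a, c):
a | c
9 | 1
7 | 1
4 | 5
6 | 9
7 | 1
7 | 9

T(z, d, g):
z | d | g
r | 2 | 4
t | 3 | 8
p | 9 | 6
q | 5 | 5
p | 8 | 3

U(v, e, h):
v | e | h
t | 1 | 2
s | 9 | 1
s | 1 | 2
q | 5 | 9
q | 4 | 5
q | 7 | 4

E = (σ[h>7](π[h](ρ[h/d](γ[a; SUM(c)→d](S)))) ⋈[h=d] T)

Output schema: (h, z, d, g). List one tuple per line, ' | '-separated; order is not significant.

Row counts bottom-up:
  S → 6
  γ[a; SUM(c)→d](S) → 4
  ρ[h/d](γ[a; SUM(c)→d](S)) → 4
  π[h](ρ[h/d](γ[a; SUM(c)→d](S))) → 4
  σ[h>7](π[h](ρ[h/d](γ[a; SUM(c)→d](S)))) → 2
  T → 5
  (σ[h>7](π[h](ρ[h/d](γ[a; SUM(c)→d](S)))) ⋈[h=d] T) → 1

== RESULT ==
h | z | d | g
9 | p | 9 | 6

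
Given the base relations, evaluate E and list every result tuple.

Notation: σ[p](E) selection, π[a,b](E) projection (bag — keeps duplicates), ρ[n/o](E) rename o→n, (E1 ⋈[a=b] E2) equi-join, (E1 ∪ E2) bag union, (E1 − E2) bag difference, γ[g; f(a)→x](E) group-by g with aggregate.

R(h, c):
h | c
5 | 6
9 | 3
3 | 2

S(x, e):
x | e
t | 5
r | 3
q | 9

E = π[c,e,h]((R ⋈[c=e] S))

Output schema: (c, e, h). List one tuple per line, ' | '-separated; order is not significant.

Stepwise |·|:
  R → 3
  S → 3
  (R ⋈[c=e] S) → 1
  π[c,e,h]((R ⋈[c=e] S)) → 1

== RESULT ==
c | e | h
3 | 3 | 9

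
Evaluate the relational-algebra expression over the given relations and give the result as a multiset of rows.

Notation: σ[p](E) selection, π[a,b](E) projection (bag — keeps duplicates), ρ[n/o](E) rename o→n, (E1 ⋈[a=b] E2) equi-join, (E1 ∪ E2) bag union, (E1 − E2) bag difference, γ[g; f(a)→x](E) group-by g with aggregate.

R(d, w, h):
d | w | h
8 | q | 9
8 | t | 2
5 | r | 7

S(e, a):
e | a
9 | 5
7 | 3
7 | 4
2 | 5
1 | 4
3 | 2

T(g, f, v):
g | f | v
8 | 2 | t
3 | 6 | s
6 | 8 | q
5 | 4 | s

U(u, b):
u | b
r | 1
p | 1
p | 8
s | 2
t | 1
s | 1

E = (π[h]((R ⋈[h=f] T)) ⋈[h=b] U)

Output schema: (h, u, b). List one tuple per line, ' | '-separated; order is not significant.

Subexpression sizes:
  R → 3
  T → 4
  (R ⋈[h=f] T) → 1
  π[h]((R ⋈[h=f] T)) → 1
  U → 6
  (π[h]((R ⋈[h=f] T)) ⋈[h=b] U) → 1

== RESULT ==
h | u | b
2 | s | 2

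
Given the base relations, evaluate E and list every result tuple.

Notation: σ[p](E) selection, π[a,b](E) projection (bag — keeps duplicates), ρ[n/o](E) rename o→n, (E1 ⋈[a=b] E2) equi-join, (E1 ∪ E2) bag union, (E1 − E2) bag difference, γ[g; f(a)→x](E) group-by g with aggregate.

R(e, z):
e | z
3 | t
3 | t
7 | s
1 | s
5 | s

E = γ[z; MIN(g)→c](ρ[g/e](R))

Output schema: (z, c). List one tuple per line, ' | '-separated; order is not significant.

Row counts bottom-up:
  R → 5
  ρ[g/e](R) → 5
  γ[z; MIN(g)→c](ρ[g/e](R)) → 2

== RESULT ==
z | c
s | 1
t | 3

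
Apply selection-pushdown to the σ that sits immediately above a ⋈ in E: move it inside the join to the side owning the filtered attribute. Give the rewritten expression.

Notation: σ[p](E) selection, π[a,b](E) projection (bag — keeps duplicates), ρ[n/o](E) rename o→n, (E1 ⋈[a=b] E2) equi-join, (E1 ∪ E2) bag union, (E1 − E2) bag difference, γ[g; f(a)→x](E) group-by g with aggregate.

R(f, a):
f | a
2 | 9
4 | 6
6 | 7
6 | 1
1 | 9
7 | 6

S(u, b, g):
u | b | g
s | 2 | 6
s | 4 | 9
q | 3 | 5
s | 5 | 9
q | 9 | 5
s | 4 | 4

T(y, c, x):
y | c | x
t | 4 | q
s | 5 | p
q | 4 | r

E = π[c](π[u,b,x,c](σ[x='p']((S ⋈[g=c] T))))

σ filters on x, owned by the right side.
E' = π[c](π[u,b,x,c]((S ⋈[g=c] σ[x='p'](T))))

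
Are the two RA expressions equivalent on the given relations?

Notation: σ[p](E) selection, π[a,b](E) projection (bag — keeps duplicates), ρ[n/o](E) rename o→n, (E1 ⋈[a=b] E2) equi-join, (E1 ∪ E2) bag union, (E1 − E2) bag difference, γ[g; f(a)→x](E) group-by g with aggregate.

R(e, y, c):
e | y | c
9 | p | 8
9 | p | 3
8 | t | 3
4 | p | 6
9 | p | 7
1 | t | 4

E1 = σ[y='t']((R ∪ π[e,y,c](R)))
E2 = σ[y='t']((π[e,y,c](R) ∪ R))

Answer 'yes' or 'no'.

E1 row counts bottom-up:
  R → 6
  R → 6
  π[e,y,c](R) → 6
  (R ∪ π[e,y,c](R)) → 12
  σ[y='t']((R ∪ π[e,y,c](R))) → 4
E2 row counts bottom-up:
  R → 6
  π[e,y,c](R) → 6
  R → 6
  (π[e,y,c](R) ∪ R) → 12
  σ[y='t']((π[e,y,c](R) ∪ R)) → 4

E1 and E2 produce the same multiset:
e | y | c
1 | t | 4
1 | t | 4
8 | t | 3
8 | t | 3

yes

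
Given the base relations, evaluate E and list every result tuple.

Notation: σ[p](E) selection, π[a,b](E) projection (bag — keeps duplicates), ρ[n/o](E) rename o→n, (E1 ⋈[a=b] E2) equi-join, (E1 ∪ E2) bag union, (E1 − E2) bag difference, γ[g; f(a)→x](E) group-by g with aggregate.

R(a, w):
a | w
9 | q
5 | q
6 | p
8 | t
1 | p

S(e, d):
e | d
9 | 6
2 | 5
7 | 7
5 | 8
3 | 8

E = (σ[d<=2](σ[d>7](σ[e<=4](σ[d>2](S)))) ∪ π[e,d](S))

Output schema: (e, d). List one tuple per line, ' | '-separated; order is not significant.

Per-node cardinality:
  S → 5
  σ[d>2](S) → 5
  σ[e<=4](σ[d>2](S)) → 2
  σ[d>7](σ[e<=4](σ[d>2](S))) → 1
  σ[d<=2](σ[d>7](σ[e<=4](σ[d>2](S)))) → 0
  S → 5
  π[e,d](S) → 5
  (σ[d<=2](σ[d>7](σ[e<=4](σ[d>2](S)))) ∪ π[e,d](S)) → 5

== RESULT ==
e | d
2 | 5
3 | 8
5 | 8
7 | 7
9 | 6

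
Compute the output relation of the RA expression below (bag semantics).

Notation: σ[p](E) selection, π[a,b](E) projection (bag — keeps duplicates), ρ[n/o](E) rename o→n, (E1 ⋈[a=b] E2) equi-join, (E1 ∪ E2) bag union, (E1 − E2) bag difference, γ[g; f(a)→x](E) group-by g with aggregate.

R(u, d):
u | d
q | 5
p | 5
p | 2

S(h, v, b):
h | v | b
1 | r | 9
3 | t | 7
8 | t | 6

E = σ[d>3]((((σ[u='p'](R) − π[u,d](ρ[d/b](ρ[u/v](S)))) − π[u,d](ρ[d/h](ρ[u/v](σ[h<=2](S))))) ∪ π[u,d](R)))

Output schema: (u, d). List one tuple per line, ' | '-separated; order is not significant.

Per-node cardinality:
  R → 3
  σ[u='p'](R) → 2
  S → 3
  ρ[u/v](S) → 3
  ρ[d/b](ρ[u/v](S)) → 3
  π[u,d](ρ[d/b](ρ[u/v](S))) → 3
  (σ[u='p'](R) − π[u,d](ρ[d/b](ρ[u/v](S)))) → 2
  S → 3
  σ[h<=2](S) → 1
  ρ[u/v](σ[h<=2](S)) → 1
  ρ[d/h](ρ[u/v](σ[h<=2](S))) → 1
  π[u,d](ρ[d/h](ρ[u/v](σ[h<=2](S)))) → 1
  ((σ[u='p'](R) − π[u,d](ρ[d/b](ρ[u/v](S)))) − π[u,d](ρ[d/h](ρ[u/v](σ[h<=2](S))))) → 2
  R → 3
  π[u,d](R) → 3
  (((σ[u='p'](R) − π[u,d](ρ[d/b](ρ[u/v](S)))) − π[u,d](ρ[d/h](ρ[u/v](σ[h<=2](S))))) ∪ π[u,d](R)) → 5
  σ[d>3]((((σ[u='p'](R) − π[u,d](ρ[d/b](ρ[u/v](S)))) − π[u,d](ρ[d/h](ρ[u/v](σ[h<=2](S))))) ∪ π[u,d](R))) → 3

== RESULT ==
u | d
p | 5
p | 5
q | 5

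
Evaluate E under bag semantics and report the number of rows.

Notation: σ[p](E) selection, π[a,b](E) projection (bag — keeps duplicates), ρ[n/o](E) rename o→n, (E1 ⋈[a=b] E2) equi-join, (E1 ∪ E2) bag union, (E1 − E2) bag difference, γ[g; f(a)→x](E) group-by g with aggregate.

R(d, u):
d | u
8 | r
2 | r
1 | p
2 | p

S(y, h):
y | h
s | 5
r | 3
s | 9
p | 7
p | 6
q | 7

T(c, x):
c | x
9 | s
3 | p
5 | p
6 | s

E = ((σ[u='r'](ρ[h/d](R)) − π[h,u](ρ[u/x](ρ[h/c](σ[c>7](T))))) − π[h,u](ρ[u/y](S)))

Stepwise |·|:
  R → 4
  ρ[h/d](R) → 4
  σ[u='r'](ρ[h/d](R)) → 2
  T → 4
  σ[c>7](T) → 1
  ρ[h/c](σ[c>7](T)) → 1
  ρ[u/x](ρ[h/c](σ[c>7](T))) → 1
  π[h,u](ρ[u/x](ρ[h/c](σ[c>7](T)))) → 1
  (σ[u='r'](ρ[h/d](R)) − π[h,u](ρ[u/x](ρ[h/c](σ[c>7](T))))) → 2
  S → 6
  ρ[u/y](S) → 6
  π[h,u](ρ[u/y](S)) → 6
  ((σ[u='r'](ρ[h/d](R)) − π[h,u](ρ[u/x](ρ[h/c](σ[c>7](T))))) − π[h,u](ρ[u/y](S))) → 2

|E| = 2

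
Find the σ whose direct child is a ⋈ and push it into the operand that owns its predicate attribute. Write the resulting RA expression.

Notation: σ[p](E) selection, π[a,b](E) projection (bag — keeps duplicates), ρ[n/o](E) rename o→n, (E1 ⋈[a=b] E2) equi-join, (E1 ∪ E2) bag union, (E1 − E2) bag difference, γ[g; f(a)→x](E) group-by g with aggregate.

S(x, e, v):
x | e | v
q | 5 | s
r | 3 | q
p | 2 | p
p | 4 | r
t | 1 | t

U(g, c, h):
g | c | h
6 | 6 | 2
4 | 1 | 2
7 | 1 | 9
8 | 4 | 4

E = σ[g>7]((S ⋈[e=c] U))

σ filters on g, owned by the right side.
E' = (S ⋈[e=c] σ[g>7](U))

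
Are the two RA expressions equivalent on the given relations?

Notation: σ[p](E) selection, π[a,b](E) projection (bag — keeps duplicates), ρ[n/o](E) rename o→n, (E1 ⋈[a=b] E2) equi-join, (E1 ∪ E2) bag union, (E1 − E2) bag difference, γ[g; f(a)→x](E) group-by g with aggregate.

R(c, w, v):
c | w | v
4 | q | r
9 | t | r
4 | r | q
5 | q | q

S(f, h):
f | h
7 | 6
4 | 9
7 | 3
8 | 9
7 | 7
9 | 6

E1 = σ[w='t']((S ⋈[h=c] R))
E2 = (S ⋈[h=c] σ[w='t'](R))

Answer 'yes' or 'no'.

E1 per-node cardinality:
  S → 6
  R → 4
  (S ⋈[h=c] R) → 2
  σ[w='t']((S ⋈[h=c] R)) → 2
E2 per-node cardinality:
  S → 6
  R → 4
  σ[w='t'](R) → 1
  (S ⋈[h=c] σ[w='t'](R)) → 2

E1 and E2 produce the same multiset:
f | h | c | w | v
4 | 9 | 9 | t | r
8 | 9 | 9 | t | r

yes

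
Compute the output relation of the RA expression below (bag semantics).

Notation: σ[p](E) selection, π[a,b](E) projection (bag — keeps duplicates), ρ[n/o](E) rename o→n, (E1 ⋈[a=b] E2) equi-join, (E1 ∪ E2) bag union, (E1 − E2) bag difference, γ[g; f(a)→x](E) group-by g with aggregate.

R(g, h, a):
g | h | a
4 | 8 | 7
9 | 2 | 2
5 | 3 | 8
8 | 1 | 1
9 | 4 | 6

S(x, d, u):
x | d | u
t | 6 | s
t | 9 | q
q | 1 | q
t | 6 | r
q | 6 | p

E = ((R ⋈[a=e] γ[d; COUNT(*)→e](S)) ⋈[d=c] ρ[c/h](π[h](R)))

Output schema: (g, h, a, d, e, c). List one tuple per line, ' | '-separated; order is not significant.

Per-node cardinality:
  R → 5
  S → 5
  γ[d; COUNT(*)→e](S) → 3
  (R ⋈[a=e] γ[d; COUNT(*)→e](S)) → 2
  R → 5
  π[h](R) → 5
  ρ[c/h](π[h](R)) → 5
  ((R ⋈[a=e] γ[d; COUNT(*)→e](S)) ⋈[d=c] ρ[c/h](π[h](R))) → 1

== RESULT ==
g | h | a | d | e | c
8 | 1 | 1 | 1 | 1 | 1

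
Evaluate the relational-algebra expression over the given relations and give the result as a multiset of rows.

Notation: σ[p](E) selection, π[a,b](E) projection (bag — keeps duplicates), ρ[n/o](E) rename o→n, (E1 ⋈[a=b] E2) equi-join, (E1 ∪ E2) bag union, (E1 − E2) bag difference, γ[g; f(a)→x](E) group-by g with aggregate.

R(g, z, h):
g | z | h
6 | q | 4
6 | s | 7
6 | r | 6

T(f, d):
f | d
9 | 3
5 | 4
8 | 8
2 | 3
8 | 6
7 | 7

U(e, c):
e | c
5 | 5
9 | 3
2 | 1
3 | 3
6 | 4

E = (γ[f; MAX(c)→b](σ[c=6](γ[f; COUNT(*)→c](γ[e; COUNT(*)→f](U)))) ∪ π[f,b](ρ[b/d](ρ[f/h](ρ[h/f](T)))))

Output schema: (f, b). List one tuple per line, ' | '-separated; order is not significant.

Row counts bottom-up:
  U → 5
  γ[e; COUNT(*)→f](U) → 5
  γ[f; COUNT(*)→c](γ[e; COUNT(*)→f](U)) → 1
  σ[c=6](γ[f; COUNT(*)→c](γ[e; COUNT(*)→f](U))) → 0
  γ[f; MAX(c)→b](σ[c=6](γ[f; COUNT(*)→c](γ[e; COUNT(*)→f](U)))) → 0
  T → 6
  ρ[h/f](T) → 6
  ρ[f/h](ρ[h/f](T)) → 6
  ρ[b/d](ρ[f/h](ρ[h/f](T))) → 6
  π[f,b](ρ[b/d](ρ[f/h](ρ[h/f](T)))) → 6
  (γ[f; MAX(c)→b](σ[c=6](γ[f; COUNT(*)→c](γ[e; COUNT(*)→f](U)))) ∪ π[f,b](ρ[b/d](ρ[f/h](ρ[h/f](T))))) → 6

== RESULT ==
f | b
2 | 3
5 | 4
7 | 7
8 | 6
8 | 8
9 | 3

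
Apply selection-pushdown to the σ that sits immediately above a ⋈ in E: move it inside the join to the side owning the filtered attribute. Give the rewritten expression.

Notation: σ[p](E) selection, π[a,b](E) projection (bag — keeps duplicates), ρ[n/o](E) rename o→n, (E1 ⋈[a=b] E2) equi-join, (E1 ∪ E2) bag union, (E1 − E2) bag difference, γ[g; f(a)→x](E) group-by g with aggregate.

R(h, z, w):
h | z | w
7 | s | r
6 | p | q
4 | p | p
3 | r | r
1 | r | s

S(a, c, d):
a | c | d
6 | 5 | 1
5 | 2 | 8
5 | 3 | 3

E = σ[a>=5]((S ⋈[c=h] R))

σ filters on a, owned by the left side.
E' = (σ[a>=5](S) ⋈[c=h] R)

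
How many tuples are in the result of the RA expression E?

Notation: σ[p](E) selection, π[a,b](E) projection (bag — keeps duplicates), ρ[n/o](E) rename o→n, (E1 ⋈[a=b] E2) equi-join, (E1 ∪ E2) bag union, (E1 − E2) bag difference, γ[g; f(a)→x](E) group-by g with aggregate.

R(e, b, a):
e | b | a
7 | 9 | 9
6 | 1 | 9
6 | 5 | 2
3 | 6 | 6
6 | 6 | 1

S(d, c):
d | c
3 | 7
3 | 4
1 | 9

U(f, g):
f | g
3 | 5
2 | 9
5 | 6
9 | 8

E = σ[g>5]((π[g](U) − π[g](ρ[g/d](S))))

Row counts bottom-up:
  U → 4
  π[g](U) → 4
  S → 3
  ρ[g/d](S) → 3
  π[g](ρ[g/d](S)) → 3
  (π[g](U) − π[g](ρ[g/d](S))) → 4
  σ[g>5]((π[g](U) − π[g](ρ[g/d](S)))) → 3

|E| = 3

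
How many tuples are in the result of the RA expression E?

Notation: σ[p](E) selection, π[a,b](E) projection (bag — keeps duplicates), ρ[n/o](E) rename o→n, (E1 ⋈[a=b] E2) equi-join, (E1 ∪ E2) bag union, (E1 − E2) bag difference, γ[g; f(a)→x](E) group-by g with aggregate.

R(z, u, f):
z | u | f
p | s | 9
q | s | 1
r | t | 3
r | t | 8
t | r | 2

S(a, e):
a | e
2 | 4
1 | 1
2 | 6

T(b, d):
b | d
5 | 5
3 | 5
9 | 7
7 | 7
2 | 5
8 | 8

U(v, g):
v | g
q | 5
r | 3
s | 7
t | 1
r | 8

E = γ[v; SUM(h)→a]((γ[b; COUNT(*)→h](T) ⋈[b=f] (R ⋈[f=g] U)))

Per-node cardinality:
  T → 6
  γ[b; COUNT(*)→h](T) → 6
  R → 5
  U → 5
  (R ⋈[f=g] U) → 3
  (γ[b; COUNT(*)→h](T) ⋈[b=f] (R ⋈[f=g] U)) → 2
  γ[v; SUM(h)→a]((γ[b; COUNT(*)→h](T) ⋈[b=f] (R ⋈[f=g] U))) → 1

|E| = 1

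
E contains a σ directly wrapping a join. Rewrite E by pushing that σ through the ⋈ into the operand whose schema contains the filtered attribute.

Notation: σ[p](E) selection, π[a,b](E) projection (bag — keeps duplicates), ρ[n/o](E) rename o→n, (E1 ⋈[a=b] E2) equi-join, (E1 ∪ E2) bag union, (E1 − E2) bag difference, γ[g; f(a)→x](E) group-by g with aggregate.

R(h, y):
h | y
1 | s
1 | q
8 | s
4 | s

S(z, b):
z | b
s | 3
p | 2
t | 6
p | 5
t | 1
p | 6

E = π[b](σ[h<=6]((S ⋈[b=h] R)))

σ filters on h, owned by the right side.
E' = π[b]((S ⋈[b=h] σ[h<=6](R)))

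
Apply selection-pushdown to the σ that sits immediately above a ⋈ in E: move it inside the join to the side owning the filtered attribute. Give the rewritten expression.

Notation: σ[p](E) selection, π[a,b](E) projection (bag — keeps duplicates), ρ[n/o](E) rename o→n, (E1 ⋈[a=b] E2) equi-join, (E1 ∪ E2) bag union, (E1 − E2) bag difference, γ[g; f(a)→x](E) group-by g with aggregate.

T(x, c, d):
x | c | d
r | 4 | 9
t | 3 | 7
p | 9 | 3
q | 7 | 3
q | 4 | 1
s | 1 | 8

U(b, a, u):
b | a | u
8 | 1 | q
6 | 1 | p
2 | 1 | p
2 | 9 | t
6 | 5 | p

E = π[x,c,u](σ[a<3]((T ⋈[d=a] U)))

σ filters on a, owned by the right side.
E' = π[x,c,u]((T ⋈[d=a] σ[a<3](U)))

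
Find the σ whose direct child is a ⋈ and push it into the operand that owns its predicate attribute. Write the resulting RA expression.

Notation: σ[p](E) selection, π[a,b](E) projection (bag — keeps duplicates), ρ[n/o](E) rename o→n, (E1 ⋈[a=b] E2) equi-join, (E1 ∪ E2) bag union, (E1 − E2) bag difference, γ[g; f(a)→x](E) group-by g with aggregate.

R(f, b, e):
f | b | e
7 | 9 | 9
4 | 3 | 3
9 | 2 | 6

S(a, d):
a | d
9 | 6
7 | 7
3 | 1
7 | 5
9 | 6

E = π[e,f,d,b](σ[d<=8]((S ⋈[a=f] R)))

σ filters on d, owned by the left side.
E' = π[e,f,d,b]((σ[d<=8](S) ⋈[a=f] R))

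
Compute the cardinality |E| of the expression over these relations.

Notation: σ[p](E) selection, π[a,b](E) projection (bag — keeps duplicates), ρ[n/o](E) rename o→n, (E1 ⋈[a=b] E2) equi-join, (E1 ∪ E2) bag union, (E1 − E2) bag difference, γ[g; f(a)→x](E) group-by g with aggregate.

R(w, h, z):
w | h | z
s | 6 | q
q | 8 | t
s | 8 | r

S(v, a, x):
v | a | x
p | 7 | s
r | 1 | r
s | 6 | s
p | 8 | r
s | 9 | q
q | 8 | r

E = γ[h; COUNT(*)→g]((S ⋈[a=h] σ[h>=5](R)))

Subexpression sizes:
  S → 6
  R → 3
  σ[h>=5](R) → 3
  (S ⋈[a=h] σ[h>=5](R)) → 5
  γ[h; COUNT(*)→g]((S ⋈[a=h] σ[h>=5](R))) → 2

|E| = 2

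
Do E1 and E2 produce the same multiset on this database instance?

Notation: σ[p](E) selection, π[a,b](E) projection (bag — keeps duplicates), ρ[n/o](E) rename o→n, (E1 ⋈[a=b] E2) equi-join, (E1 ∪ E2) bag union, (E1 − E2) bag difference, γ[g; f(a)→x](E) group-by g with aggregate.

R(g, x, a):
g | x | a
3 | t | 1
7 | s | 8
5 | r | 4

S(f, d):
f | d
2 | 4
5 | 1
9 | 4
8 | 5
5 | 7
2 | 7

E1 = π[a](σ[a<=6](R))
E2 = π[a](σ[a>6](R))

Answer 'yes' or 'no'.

E1 per-node cardinality:
  R → 3
  σ[a<=6](R) → 2
  π[a](σ[a<=6](R)) → 2
E2 per-node cardinality:
  R → 3
  σ[a>6](R) → 1
  π[a](σ[a>6](R)) → 1

E1 result:
a
1
4
E2 result:
a
8
Witness: (1,) appears 1× in E1 but 0× in E2.

no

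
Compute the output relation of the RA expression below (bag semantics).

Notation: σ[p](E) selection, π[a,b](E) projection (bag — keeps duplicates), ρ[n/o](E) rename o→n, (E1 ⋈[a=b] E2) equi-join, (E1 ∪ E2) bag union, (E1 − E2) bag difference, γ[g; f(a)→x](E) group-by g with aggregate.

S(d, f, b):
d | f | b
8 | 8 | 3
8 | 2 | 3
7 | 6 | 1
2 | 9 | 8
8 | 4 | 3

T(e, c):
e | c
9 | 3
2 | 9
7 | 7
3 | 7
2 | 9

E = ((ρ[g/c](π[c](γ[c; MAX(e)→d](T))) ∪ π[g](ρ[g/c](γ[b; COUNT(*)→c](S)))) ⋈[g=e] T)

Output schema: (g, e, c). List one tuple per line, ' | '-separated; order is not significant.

Stepwise |·|:
  T → 5
  γ[c; MAX(e)→d](T) → 3
  π[c](γ[c; MAX(e)→d](T)) → 3
  ρ[g/c](π[c](γ[c; MAX(e)→d](T))) → 3
  S → 5
  γ[b; COUNT(*)→c](S) → 3
  ρ[g/c](γ[b; COUNT(*)→c](S)) → 3
  π[g](ρ[g/c](γ[b; COUNT(*)→c](S))) → 3
  (ρ[g/c](π[c](γ[c; MAX(e)→d](T))) ∪ π[g](ρ[g/c](γ[b; COUNT(*)→c](S)))) → 6
  T → 5
  ((ρ[g/c](π[c](γ[c; MAX(e)→d](T))) ∪ π[g](ρ[g/c](γ[b; COUNT(*)→c](S)))) ⋈[g=e] T) → 4

== RESULT ==
g | e | c
3 | 3 | 7
3 | 3 | 7
7 | 7 | 7
9 | 9 | 3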